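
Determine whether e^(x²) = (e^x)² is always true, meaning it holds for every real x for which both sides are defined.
Claim: e^(x²) = (e^x)².
Test a specific point where both sides are defined: x = -2.
LHS = e^(x²) ≈ 54.5982
RHS = (e^x)² ≈ 0.0183
Since 54.5982 ≠ 0.0183, the equation fails at this point, so it cannot hold for every real x for which both sides are defined.
(e^x)² = e^(2x), and 2x ≠ x² in general.

Conclusion: No, this is NOT an identity.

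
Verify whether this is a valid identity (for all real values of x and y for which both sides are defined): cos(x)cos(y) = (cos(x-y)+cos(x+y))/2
Claim: cos(x)cos(y) = (cos(x-y)+cos(x+y))/2.
Reasoning: cos(x-y) = cos(x)cos(y) + sin(x)sin(y) and cos(x+y) = cos(x)cos(y) - sin(x)sin(y). Adding, cos(x-y) + cos(x+y) = 2cos(x)cos(y); divide by 2.
So the two sides agree for all real values of x and y for which both sides are defined.

Conclusion: Yes, this is an identity.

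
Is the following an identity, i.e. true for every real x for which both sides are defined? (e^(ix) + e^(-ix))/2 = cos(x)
Claim: (e^(ix) + e^(-ix))/2 = cos(x).
Reasoning: By Euler's formula e^(ix) = cos(x) + i·sin(x) and e^(-ix) = cos(x) - i·sin(x). Adding cancels the sine terms: e^(ix) + e^(-ix) = 2cos(x); divide by 2.
So the two sides agree for every real x for which both sides are defined.

Conclusion: Yes, this is an identity.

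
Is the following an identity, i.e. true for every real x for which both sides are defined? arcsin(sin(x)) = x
No, this is NOT an identity.

Claim: arcsin(sin(x)) = x.
Test a specific point where both sides are defined: x = 3π/4.
LHS = arcsin(sin(x)) ≈ 0.7854
RHS = x ≈ 2.3562
Since 0.7854 ≠ 2.3562, the equation fails at this point, so it cannot hold for every real x for which both sides are defined.
arcsin only returns values in [-π/2, π/2], so arcsin(sin(x)) = x holds only for x in that interval, not for all real x.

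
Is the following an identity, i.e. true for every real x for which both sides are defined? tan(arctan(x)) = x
Claim: tan(arctan(x)) = x.
Reasoning: For every real x, arctan(x) is by definition the angle in (-π/2, π/2) whose tangent equals x. Taking the tangent of that angle returns x.
So the two sides agree for every real x for which both sides are defined.

Conclusion: Yes, this is an identity.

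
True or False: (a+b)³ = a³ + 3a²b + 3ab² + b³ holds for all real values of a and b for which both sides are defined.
Claim: (a+b)³ = a³ + 3a²b + 3ab² + b³.
Reasoning: (a+b)³ = (a+b)(a+b)² = (a+b)(a² + 2ab + b²) = a³ + 2a²b + ab² + a²b + 2ab² + b³ = a³ + 3a²b + 3ab² + b³.
So the two sides agree for all real values of a and b for which both sides are defined.

Conclusion: True.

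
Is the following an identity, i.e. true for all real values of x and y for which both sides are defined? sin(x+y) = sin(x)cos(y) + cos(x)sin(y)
Claim: sin(x+y) = sin(x)cos(y) + cos(x)sin(y).
Reasoning: By Euler's formula e^(i(x+y)) = e^(ix)·e^(iy) = (cos x + i·sin x)(cos y + i·sin y). The imaginary part of the left side is sin(x+y); the imaginary part of the product is sin(x)cos(y) + cos(x)sin(y).
So the two sides agree for all real values of x and y for which both sides are defined.

Conclusion: Yes, this is an identity.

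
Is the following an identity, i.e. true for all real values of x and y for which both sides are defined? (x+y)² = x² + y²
No, this is NOT an identity.

Claim: (x+y)² = x² + y².
Test a specific point where both sides are defined: x = 1, y = 5.
LHS = (x+y)² ≈ 36.0000
RHS = x² + y² ≈ 26.0000
Since 36.0000 ≠ 26.0000, the equation fails at this point, so it cannot hold for all real values of x and y for which both sides are defined.
The correct expansion is (x+y)² = x² + 2xy + y²; the cross term 2xy is missing.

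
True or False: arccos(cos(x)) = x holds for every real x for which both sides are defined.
False.

Claim: arccos(cos(x)) = x.
Test a specific point where both sides are defined: x = -π/2.
LHS = arccos(cos(x)) ≈ 1.5708
RHS = x ≈ -1.5708
Since 1.5708 ≠ -1.5708, the equation fails at this point, so it cannot hold for every real x for which both sides are defined.
arccos only returns values in [0, π], so arccos(cos(x)) = x holds only for x in that interval, not for all real x.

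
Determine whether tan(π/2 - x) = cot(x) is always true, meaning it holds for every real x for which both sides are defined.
Claim: tan(π/2 - x) = cot(x).
Reasoning: tan(π/2 - x) = sin(π/2 - x)/cos(π/2 - x) = cos(x)/sin(x) = cot(x), using the cofunction identities sin(π/2 - x) = cos(x) and cos(π/2 - x) = sin(x).
So the two sides agree for every real x for which both sides are defined.

Conclusion: Yes, this is an identity.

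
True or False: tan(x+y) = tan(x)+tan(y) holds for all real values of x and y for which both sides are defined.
False.

Claim: tan(x+y) = tan(x)+tan(y).
Test a specific point where both sides are defined: x = -π/6, y = π/4.
LHS = tan(x+y) ≈ 0.2679
RHS = tan(x)+tan(y) ≈ 0.4226
Since 0.2679 ≠ 0.4226, the equation fails at this point, so it cannot hold for all real values of x and y for which both sides are defined.
The correct formula is tan(x+y) = (tan(x) + tan(y))/(1 - tan(x)tan(y)).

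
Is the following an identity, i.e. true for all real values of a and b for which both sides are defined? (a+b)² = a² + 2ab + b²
Claim: (a+b)² = a² + 2ab + b².
Reasoning: Expand: (a+b)² = (a+b)(a+b) = a·a + a·b + b·a + b·b = a² + 2ab + b².
So the two sides agree for all real values of a and b for which both sides are defined.

Conclusion: Yes, this is an identity.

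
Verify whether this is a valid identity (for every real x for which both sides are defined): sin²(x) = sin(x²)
Claim: sin²(x) = sin(x²).
Test a specific point where both sides are defined: x = -π/2.
LHS = sin²(x) ≈ 1.0000
RHS = sin(x²) ≈ 0.6243
Since 1.0000 ≠ 0.6243, the equation fails at this point, so it cannot hold for every real x for which both sides are defined.
sin²(x) means (sin x)², squaring the output; sin(x²) squares the input. These are different functions.

Conclusion: No, this is NOT an identity.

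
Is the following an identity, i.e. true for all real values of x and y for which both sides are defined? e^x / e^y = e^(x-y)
Yes, this is an identity.

Claim: e^x / e^y = e^(x-y).
Reasoning: 1/e^y = e^(-y), so e^x / e^y = e^x · e^(-y) = e^(x + (-y)) = e^(x-y) by the product rule for exponents.
So the two sides agree for all real values of x and y for which both sides are defined.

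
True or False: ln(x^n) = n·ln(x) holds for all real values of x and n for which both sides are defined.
Claim: ln(x^n) = n·ln(x).
Reasoning: The right side requires x > 0. For x > 0, x^n = (e^(ln x))^n = e^(n·ln x), so taking ln of both sides gives ln(x^n) = n·ln(x).
So the two sides agree for all real values of x and n for which both sides are defined.

Conclusion: True.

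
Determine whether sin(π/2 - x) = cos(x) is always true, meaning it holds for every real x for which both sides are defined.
Claim: sin(π/2 - x) = cos(x).
Reasoning: Use sin(u - v) = sin(u)cos(v) - cos(u)sin(v) with u = π/2, v = x: sin(π/2)cos(x) - cos(π/2)sin(x) = 1·cos(x) - 0·sin(x) = cos(x).
So the two sides agree for every real x for which both sides are defined.

Conclusion: Yes, this is an identity.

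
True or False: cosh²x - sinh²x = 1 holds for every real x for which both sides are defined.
True.

Claim: cosh²x - sinh²x = 1.
Reasoning: With cosh(x) = (e^x + e^-x)/2 and sinh(x) = (e^x - e^-x)/2: cosh²x = (e^(2x) + 2 + e^(-2x))/4 and sinh²x = (e^(2x) - 2 + e^(-2x))/4. Subtracting leaves 4/4 = 1.
So the two sides agree for every real x for which both sides are defined.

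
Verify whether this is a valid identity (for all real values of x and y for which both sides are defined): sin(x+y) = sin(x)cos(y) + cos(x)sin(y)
Yes, this is an identity.

Claim: sin(x+y) = sin(x)cos(y) + cos(x)sin(y).
Reasoning: By Euler's formula e^(i(x+y)) = e^(ix)·e^(iy) = (cos x + i·sin x)(cos y + i·sin y). The imaginary part of the left side is sin(x+y); the imaginary part of the product is sin(x)cos(y) + cos(x)sin(y).
So the two sides agree for all real values of x and y for which both sides are defined.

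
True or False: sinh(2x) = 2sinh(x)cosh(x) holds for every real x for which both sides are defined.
True.

Claim: sinh(2x) = 2sinh(x)cosh(x).
Reasoning: 2sinh(x)cosh(x) = 2 · (e^x - e^-x)/2 · (e^x + e^-x)/2 = (e^(2x) - e^(-2x))/2 = sinh(2x).
So the two sides agree for every real x for which both sides are defined.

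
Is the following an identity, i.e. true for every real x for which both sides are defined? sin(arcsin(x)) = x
Claim: sin(arcsin(x)) = x.
Reasoning: For -1 ≤ x ≤ 1 (where arcsin is defined), arcsin(x) is by definition an angle whose sine equals x. Taking the sine of that angle returns x. (Note the other order, arcsin(sin x) = x, is NOT an identity.)
So the two sides agree for every real x for which both sides are defined.

Conclusion: Yes, this is an identity.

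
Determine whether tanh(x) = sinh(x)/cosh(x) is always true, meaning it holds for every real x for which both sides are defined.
Claim: tanh(x) = sinh(x)/cosh(x).
Reasoning: tanh(x) is defined as sinh(x)/cosh(x) = (e^x - e^-x)/(e^x + e^-x); cosh(x) ≥ 1 is never zero, so this holds for every real x.
So the two sides agree for every real x for which both sides are defined.

Conclusion: Yes, this is an identity.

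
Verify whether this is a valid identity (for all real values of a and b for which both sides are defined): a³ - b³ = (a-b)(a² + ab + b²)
Yes, this is an identity.

Claim: a³ - b³ = (a-b)(a² + ab + b²).
Reasoning: Expand the right side: (a-b)(a² + ab + b²) = a³ + a²b + ab² - a²b - ab² - b³ = a³ - b³ (the middle terms cancel in pairs).
So the two sides agree for all real values of a and b for which both sides are defined.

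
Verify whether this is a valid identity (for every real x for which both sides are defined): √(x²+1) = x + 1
No, this is NOT an identity.

Claim: √(x²+1) = x + 1.
Test a specific point where both sides are defined: x = 1.
LHS = √(x²+1) ≈ 1.4142
RHS = x + 1 ≈ 2.0000
Since 1.4142 ≠ 2.0000, the equation fails at this point, so it cannot hold for every real x for which both sides are defined.
(x+1)² = x² + 2x + 1 ≠ x² + 1 unless x = 0.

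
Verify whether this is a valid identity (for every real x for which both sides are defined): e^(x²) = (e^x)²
No, this is NOT an identity.

Claim: e^(x²) = (e^x)².
Test a specific point where both sides are defined: x = 3.
LHS = e^(x²) ≈ 8103.0839
RHS = (e^x)² ≈ 403.4288
Since 8103.0839 ≠ 403.4288, the equation fails at this point, so it cannot hold for every real x for which both sides are defined.
(e^x)² = e^(2x), and 2x ≠ x² in general.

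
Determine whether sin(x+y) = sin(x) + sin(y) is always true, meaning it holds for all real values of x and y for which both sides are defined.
No, this is NOT an identity.

Claim: sin(x+y) = sin(x) + sin(y).
Test a specific point where both sides are defined: x = 3π/4, y = π/3.
LHS = sin(x+y) ≈ -0.2588
RHS = sin(x) + sin(y) ≈ 1.5731
Since -0.2588 ≠ 1.5731, the equation fails at this point, so it cannot hold for all real values of x and y for which both sides are defined.
The correct expansion is sin(x+y) = sin(x)cos(y) + cos(x)sin(y); sine is not additive.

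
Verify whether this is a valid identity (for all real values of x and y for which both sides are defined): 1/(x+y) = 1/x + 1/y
No, this is NOT an identity.

Claim: 1/(x+y) = 1/x + 1/y.
Test a specific point where both sides are defined: x = 3, y = 3.
LHS = 1/(x+y) ≈ 0.1667
RHS = 1/x + 1/y ≈ 0.6667
Since 0.1667 ≠ 0.6667, the equation fails at this point, so it cannot hold for all real values of x and y for which both sides are defined.
1/x + 1/y = (x+y)/(xy), which is not 1/(x+y).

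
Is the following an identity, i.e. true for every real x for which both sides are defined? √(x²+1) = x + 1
No, this is NOT an identity.

Claim: √(x²+1) = x + 1.
Test a specific point where both sides are defined: x = 3/2.
LHS = √(x²+1) ≈ 1.8028
RHS = x + 1 ≈ 2.5000
Since 1.8028 ≠ 2.5000, the equation fails at this point, so it cannot hold for every real x for which both sides are defined.
(x+1)² = x² + 2x + 1 ≠ x² + 1 unless x = 0.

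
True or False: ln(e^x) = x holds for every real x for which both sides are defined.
Claim: ln(e^x) = x.
Reasoning: ln is the inverse of the exponential: ln(e^x) asks for the exponent p with e^p = e^x, and since e^p is one-to-one that exponent is p = x.
So the two sides agree for every real x for which both sides are defined.

Conclusion: True.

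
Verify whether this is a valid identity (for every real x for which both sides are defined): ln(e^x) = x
Yes, this is an identity.

Claim: ln(e^x) = x.
Reasoning: ln is the inverse of the exponential: ln(e^x) asks for the exponent p with e^p = e^x, and since e^p is one-to-one that exponent is p = x.
So the two sides agree for every real x for which both sides are defined.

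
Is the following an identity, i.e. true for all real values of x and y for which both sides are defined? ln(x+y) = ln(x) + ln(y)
Claim: ln(x+y) = ln(x) + ln(y).
Test a specific point where both sides are defined: x = 3/2, y = 1.
LHS = ln(x+y) ≈ 0.9163
RHS = ln(x) + ln(y) ≈ 0.4055
Since 0.9163 ≠ 0.4055, the equation fails at this point, so it cannot hold for all real values of x and y for which both sides are defined.
ln(x) + ln(y) = ln(xy), not ln(x+y).

Conclusion: No, this is NOT an identity.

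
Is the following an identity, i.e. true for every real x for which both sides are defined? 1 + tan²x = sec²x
Claim: 1 + tan²x = sec²x.
Reasoning: Start from sin²x + cos²x = 1 and divide every term by cos²x (allowed wherever tan x and sec x are defined): tan²x + 1 = 1/cos²x = sec²x.
So the two sides agree for every real x for which both sides are defined.

Conclusion: Yes, this is an identity.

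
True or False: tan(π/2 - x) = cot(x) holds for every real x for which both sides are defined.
True.

Claim: tan(π/2 - x) = cot(x).
Reasoning: tan(π/2 - x) = sin(π/2 - x)/cos(π/2 - x) = cos(x)/sin(x) = cot(x), using the cofunction identities sin(π/2 - x) = cos(x) and cos(π/2 - x) = sin(x).
So the two sides agree for every real x for which both sides are defined.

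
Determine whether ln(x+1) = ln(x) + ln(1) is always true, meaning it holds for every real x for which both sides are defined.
Claim: ln(x+1) = ln(x) + ln(1).
Test a specific point where both sides are defined: x = 5.
LHS = ln(x+1) ≈ 1.7918
RHS = ln(x) + ln(1) ≈ 1.6094
Since 1.7918 ≠ 1.6094, the equation fails at this point, so it cannot hold for every real x for which both sides are defined.
ln(1) = 0, so the right side is just ln(x), which differs from ln(x+1).

Conclusion: No, this is NOT an identity.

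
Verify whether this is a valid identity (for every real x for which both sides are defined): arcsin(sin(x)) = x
No, this is NOT an identity.

Claim: arcsin(sin(x)) = x.
Test a specific point where both sides are defined: x = 3π/4.
LHS = arcsin(sin(x)) ≈ 0.7854
RHS = x ≈ 2.3562
Since 0.7854 ≠ 2.3562, the equation fails at this point, so it cannot hold for every real x for which both sides are defined.
arcsin only returns values in [-π/2, π/2], so arcsin(sin(x)) = x holds only for x in that interval, not for all real x.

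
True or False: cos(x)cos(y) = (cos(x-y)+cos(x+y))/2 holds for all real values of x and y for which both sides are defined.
Claim: cos(x)cos(y) = (cos(x-y)+cos(x+y))/2.
Reasoning: cos(x-y) = cos(x)cos(y) + sin(x)sin(y) and cos(x+y) = cos(x)cos(y) - sin(x)sin(y). Adding, cos(x-y) + cos(x+y) = 2cos(x)cos(y); divide by 2.
So the two sides agree for all real values of x and y for which both sides are defined.

Conclusion: True.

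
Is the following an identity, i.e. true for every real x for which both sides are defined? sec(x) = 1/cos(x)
Claim: sec(x) = 1/cos(x).
Reasoning: sec(x) is by definition the reciprocal of cos(x), wherever cos(x) ≠ 0.
So the two sides agree for every real x for which both sides are defined.

Conclusion: Yes, this is an identity.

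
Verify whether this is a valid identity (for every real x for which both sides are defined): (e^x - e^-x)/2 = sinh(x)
Claim: (e^x - e^-x)/2 = sinh(x).
Reasoning: This is exactly the definition of the hyperbolic sine: sinh(x) := (e^x - e^-x)/2.
So the two sides agree for every real x for which both sides are defined.

Conclusion: Yes, this is an identity.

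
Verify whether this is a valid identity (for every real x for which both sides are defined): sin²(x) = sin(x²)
Claim: sin²(x) = sin(x²).
Test a specific point where both sides are defined: x = -π/2.
LHS = sin²(x) ≈ 1.0000
RHS = sin(x²) ≈ 0.6243
Since 1.0000 ≠ 0.6243, the equation fails at this point, so it cannot hold for every real x for which both sides are defined.
sin²(x) means (sin x)², squaring the output; sin(x²) squares the input. These are different functions.

Conclusion: No, this is NOT an identity.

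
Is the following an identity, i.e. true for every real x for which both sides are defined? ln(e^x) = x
Yes, this is an identity.

Claim: ln(e^x) = x.
Reasoning: ln is the inverse of the exponential: ln(e^x) asks for the exponent p with e^p = e^x, and since e^p is one-to-one that exponent is p = x.
So the two sides agree for every real x for which both sides are defined.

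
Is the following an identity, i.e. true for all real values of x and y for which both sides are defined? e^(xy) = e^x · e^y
No, this is NOT an identity.

Claim: e^(xy) = e^x · e^y.
Test a specific point where both sides are defined: x = -2, y = 3.
LHS = e^(xy) ≈ 0.0025
RHS = e^x · e^y ≈ 2.7183
Since 0.0025 ≠ 2.7183, the equation fails at this point, so it cannot hold for all real values of x and y for which both sides are defined.
e^x · e^y = e^(x+y), not e^(xy).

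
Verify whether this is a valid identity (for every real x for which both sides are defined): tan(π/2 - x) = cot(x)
Yes, this is an identity.

Claim: tan(π/2 - x) = cot(x).
Reasoning: tan(π/2 - x) = sin(π/2 - x)/cos(π/2 - x) = cos(x)/sin(x) = cot(x), using the cofunction identities sin(π/2 - x) = cos(x) and cos(π/2 - x) = sin(x).
So the two sides agree for every real x for which both sides are defined.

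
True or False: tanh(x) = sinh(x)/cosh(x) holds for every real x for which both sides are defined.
Claim: tanh(x) = sinh(x)/cosh(x).
Reasoning: tanh(x) is defined as sinh(x)/cosh(x) = (e^x - e^-x)/(e^x + e^-x); cosh(x) ≥ 1 is never zero, so this holds for every real x.
So the two sides agree for every real x for which both sides are defined.

Conclusion: True.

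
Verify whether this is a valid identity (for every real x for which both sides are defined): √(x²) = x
Claim: √(x²) = x.
Test a specific point where both sides are defined: x = -3.
LHS = √(x²) ≈ 3.0000
RHS = x ≈ -3.0000
Since 3.0000 ≠ -3.0000, the equation fails at this point, so it cannot hold for every real x for which both sides are defined.
√(x²) = |x|, which differs from x whenever x < 0 (both sides are defined for every real x).

Conclusion: No, this is NOT an identity.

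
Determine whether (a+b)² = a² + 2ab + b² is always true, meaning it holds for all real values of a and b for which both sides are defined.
Claim: (a+b)² = a² + 2ab + b².
Reasoning: Expand: (a+b)² = (a+b)(a+b) = a·a + a·b + b·a + b·b = a² + 2ab + b².
So the two sides agree for all real values of a and b for which both sides are defined.

Conclusion: Yes, this is an identity.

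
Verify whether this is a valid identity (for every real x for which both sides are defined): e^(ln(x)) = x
Claim: e^(ln(x)) = x.
Reasoning: For x > 0, ln(x) is by definition the exponent p such that e^p = x. Raising e to that exponent therefore returns x: e^(ln x) = x.
So the two sides agree for every real x for which both sides are defined.

Conclusion: Yes, this is an identity.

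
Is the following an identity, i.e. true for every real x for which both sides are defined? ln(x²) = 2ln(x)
Yes, this is an identity.

Claim: ln(x²) = 2ln(x).
Reasoning: The right side requires x > 0. For x > 0, x² = (e^(ln x))² = e^(2ln x), so ln(x²) = 2ln(x). (For x < 0 the right side is undefined, so those values are outside the claim.)
So the two sides agree for every real x for which both sides are defined.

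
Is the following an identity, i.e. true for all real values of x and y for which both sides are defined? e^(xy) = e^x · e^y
No, this is NOT an identity.

Claim: e^(xy) = e^x · e^y.
Test a specific point where both sides are defined: x = 5, y = -2.
LHS = e^(xy) ≈ 0.0000
RHS = e^x · e^y ≈ 20.0855
Since 0.0000 ≠ 20.0855, the equation fails at this point, so it cannot hold for all real values of x and y for which both sides are defined.
e^x · e^y = e^(x+y), not e^(xy).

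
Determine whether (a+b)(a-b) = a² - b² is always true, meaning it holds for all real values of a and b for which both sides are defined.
Yes, this is an identity.

Claim: (a+b)(a-b) = a² - b².
Reasoning: Expand: (a+b)(a-b) = a² - ab + ba - b² = a² - b² (the cross terms cancel).
So the two sides agree for all real values of a and b for which both sides are defined.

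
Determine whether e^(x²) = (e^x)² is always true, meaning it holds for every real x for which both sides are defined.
No, this is NOT an identity.

Claim: e^(x²) = (e^x)².
Test a specific point where both sides are defined: x = -2.
LHS = e^(x²) ≈ 54.5982
RHS = (e^x)² ≈ 0.0183
Since 54.5982 ≠ 0.0183, the equation fails at this point, so it cannot hold for every real x for which both sides are defined.
(e^x)² = e^(2x), and 2x ≠ x² in general.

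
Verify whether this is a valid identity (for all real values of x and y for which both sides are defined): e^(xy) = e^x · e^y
Claim: e^(xy) = e^x · e^y.
Test a specific point where both sides are defined: x = -2, y = 4.
LHS = e^(xy) ≈ 0.0003
RHS = e^x · e^y ≈ 7.3891
Since 0.0003 ≠ 7.3891, the equation fails at this point, so it cannot hold for all real values of x and y for which both sides are defined.
e^x · e^y = e^(x+y), not e^(xy).

Conclusion: No, this is NOT an identity.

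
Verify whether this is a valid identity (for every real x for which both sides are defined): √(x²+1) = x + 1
No, this is NOT an identity.

Claim: √(x²+1) = x + 1.
Test a specific point where both sides are defined: x = 5.
LHS = √(x²+1) ≈ 5.0990
RHS = x + 1 ≈ 6.0000
Since 5.0990 ≠ 6.0000, the equation fails at this point, so it cannot hold for every real x for which both sides are defined.
(x+1)² = x² + 2x + 1 ≠ x² + 1 unless x = 0.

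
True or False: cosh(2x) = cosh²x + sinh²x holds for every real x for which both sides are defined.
Claim: cosh(2x) = cosh²x + sinh²x.
Reasoning: cosh²x = (e^(2x) + 2 + e^(-2x))/4 and sinh²x = (e^(2x) - 2 + e^(-2x))/4. Adding gives (2e^(2x) + 2e^(-2x))/4 = (e^(2x) + e^(-2x))/2 = cosh(2x).
So the two sides agree for every real x for which both sides are defined.

Conclusion: True.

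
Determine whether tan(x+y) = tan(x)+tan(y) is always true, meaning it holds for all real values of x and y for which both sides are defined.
No, this is NOT an identity.

Claim: tan(x+y) = tan(x)+tan(y).
Test a specific point where both sides are defined: x = π/3, y = -π/4.
LHS = tan(x+y) ≈ 0.2679
RHS = tan(x)+tan(y) ≈ 0.7321
Since 0.2679 ≠ 0.7321, the equation fails at this point, so it cannot hold for all real values of x and y for which both sides are defined.
The correct formula is tan(x+y) = (tan(x) + tan(y))/(1 - tan(x)tan(y)).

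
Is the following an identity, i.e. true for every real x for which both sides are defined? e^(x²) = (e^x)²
No, this is NOT an identity.

Claim: e^(x²) = (e^x)².
Test a specific point where both sides are defined: x = -1.
LHS = e^(x²) ≈ 2.7183
RHS = (e^x)² ≈ 0.1353
Since 2.7183 ≠ 0.1353, the equation fails at this point, so it cannot hold for every real x for which both sides are defined.
(e^x)² = e^(2x), and 2x ≠ x² in general.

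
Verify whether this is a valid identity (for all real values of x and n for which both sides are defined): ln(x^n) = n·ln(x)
Yes, this is an identity.

Claim: ln(x^n) = n·ln(x).
Reasoning: The right side requires x > 0. For x > 0, x^n = (e^(ln x))^n = e^(n·ln x), so taking ln of both sides gives ln(x^n) = n·ln(x).
So the two sides agree for all real values of x and n for which both sides are defined.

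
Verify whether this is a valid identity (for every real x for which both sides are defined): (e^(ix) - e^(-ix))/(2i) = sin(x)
Yes, this is an identity.

Claim: (e^(ix) - e^(-ix))/(2i) = sin(x).
Reasoning: By Euler's formula e^(ix) = cos(x) + i·sin(x) and e^(-ix) = cos(x) - i·sin(x). Subtracting cancels the cosine terms: e^(ix) - e^(-ix) = 2i·sin(x); divide by 2i.
So the two sides agree for every real x for which both sides are defined.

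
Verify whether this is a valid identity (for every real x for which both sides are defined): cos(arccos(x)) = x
Yes, this is an identity.

Claim: cos(arccos(x)) = x.
Reasoning: For -1 ≤ x ≤ 1 (where arccos is defined), arccos(x) is by definition an angle whose cosine equals x. Taking the cosine of that angle returns x. (Note the other order, arccos(cos x) = x, is NOT an identity.)
So the two sides agree for every real x for which both sides are defined.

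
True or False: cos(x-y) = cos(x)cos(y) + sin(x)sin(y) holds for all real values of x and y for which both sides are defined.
Claim: cos(x-y) = cos(x)cos(y) + sin(x)sin(y).
Reasoning: Replace y by -y in cos(x+y) = cos(x)cos(y) - sin(x)sin(y) and use cos(-y) = cos(y), sin(-y) = -sin(y): cos(x-y) = cos(x)cos(y) + sin(x)sin(y).
So the two sides agree for all real values of x and y for which both sides are defined.

Conclusion: True.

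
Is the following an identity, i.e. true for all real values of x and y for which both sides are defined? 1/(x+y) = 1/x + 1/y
Claim: 1/(x+y) = 1/x + 1/y.
Test a specific point where both sides are defined: x = 3, y = 5.
LHS = 1/(x+y) ≈ 0.1250
RHS = 1/x + 1/y ≈ 0.5333
Since 0.1250 ≠ 0.5333, the equation fails at this point, so it cannot hold for all real values of x and y for which both sides are defined.
1/x + 1/y = (x+y)/(xy), which is not 1/(x+y).

Conclusion: No, this is NOT an identity.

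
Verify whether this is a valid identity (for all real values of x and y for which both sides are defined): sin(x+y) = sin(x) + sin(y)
No, this is NOT an identity.

Claim: sin(x+y) = sin(x) + sin(y).
Test a specific point where both sides are defined: x = -π/3, y = 2π/3.
LHS = sin(x+y) ≈ 0.8660
RHS = sin(x) + sin(y) ≈ 0.0000
Since 0.8660 ≠ 0.0000, the equation fails at this point, so it cannot hold for all real values of x and y for which both sides are defined.
The correct expansion is sin(x+y) = sin(x)cos(y) + cos(x)sin(y); sine is not additive.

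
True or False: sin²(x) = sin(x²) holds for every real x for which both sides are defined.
False.

Claim: sin²(x) = sin(x²).
Test a specific point where both sides are defined: x = π.
LHS = sin²(x) ≈ 0.0000
RHS = sin(x²) ≈ -0.4303
Since 0.0000 ≠ -0.4303, the equation fails at this point, so it cannot hold for every real x for which both sides are defined.
sin²(x) means (sin x)², squaring the output; sin(x²) squares the input. These are different functions.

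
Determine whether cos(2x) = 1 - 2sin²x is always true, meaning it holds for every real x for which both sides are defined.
Claim: cos(2x) = 1 - 2sin²x.
Reasoning: cos(2x) = cos²x - sin²x. Replace cos²x by 1 - sin²x: (1 - sin²x) - sin²x = 1 - 2sin²x.
So the two sides agree for every real x for which both sides are defined.

Conclusion: Yes, this is an identity.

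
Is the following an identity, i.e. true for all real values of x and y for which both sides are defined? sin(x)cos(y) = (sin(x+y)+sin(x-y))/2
Yes, this is an identity.

Claim: sin(x)cos(y) = (sin(x+y)+sin(x-y))/2.
Reasoning: sin(x+y) = sin(x)cos(y) + cos(x)sin(y) and sin(x-y) = sin(x)cos(y) - cos(x)sin(y). Adding, sin(x+y) + sin(x-y) = 2sin(x)cos(y); divide by 2.
So the two sides agree for all real values of x and y for which both sides are defined.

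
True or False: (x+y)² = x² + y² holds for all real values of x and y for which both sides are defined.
False.

Claim: (x+y)² = x² + y².
Test a specific point where both sides are defined: x = -3, y = -3.
LHS = (x+y)² ≈ 36.0000
RHS = x² + y² ≈ 18.0000
Since 36.0000 ≠ 18.0000, the equation fails at this point, so it cannot hold for all real values of x and y for which both sides are defined.
The correct expansion is (x+y)² = x² + 2xy + y²; the cross term 2xy is missing.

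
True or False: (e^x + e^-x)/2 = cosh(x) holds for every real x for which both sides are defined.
Claim: (e^x + e^-x)/2 = cosh(x).
Reasoning: This is exactly the definition of the hyperbolic cosine: cosh(x) := (e^x + e^-x)/2.
So the two sides agree for every real x for which both sides are defined.

Conclusion: True.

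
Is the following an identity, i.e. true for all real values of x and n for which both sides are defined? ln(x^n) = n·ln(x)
Claim: ln(x^n) = n·ln(x).
Reasoning: The right side requires x > 0. For x > 0, x^n = (e^(ln x))^n = e^(n·ln x), so taking ln of both sides gives ln(x^n) = n·ln(x).
So the two sides agree for all real values of x and n for which both sides are defined.

Conclusion: Yes, this is an identity.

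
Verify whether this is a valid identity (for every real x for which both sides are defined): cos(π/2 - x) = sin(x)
Yes, this is an identity.

Claim: cos(π/2 - x) = sin(x).
Reasoning: Use cos(u - v) = cos(u)cos(v) + sin(u)sin(v) with u = π/2, v = x: cos(π/2)cos(x) + sin(π/2)sin(x) = 0·cos(x) + 1·sin(x) = sin(x).
So the two sides agree for every real x for which both sides are defined.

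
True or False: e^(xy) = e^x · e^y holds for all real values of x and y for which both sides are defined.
Claim: e^(xy) = e^x · e^y.
Test a specific point where both sides are defined: x = 2, y = -1.
LHS = e^(xy) ≈ 0.1353
RHS = e^x · e^y ≈ 2.7183
Since 0.1353 ≠ 2.7183, the equation fails at this point, so it cannot hold for all real values of x and y for which both sides are defined.
e^x · e^y = e^(x+y), not e^(xy).

Conclusion: False.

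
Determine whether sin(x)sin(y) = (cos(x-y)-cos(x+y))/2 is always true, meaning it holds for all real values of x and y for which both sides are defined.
Claim: sin(x)sin(y) = (cos(x-y)-cos(x+y))/2.
Reasoning: cos(x-y) = cos(x)cos(y) + sin(x)sin(y) and cos(x+y) = cos(x)cos(y) - sin(x)sin(y). Subtracting, cos(x-y) - cos(x+y) = 2sin(x)sin(y); divide by 2.
So the two sides agree for all real values of x and y for which both sides are defined.

Conclusion: Yes, this is an identity.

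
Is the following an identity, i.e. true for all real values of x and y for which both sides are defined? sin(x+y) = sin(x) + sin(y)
Claim: sin(x+y) = sin(x) + sin(y).
Test a specific point where both sides are defined: x = 2π/3, y = 3π/4.
LHS = sin(x+y) ≈ -0.9659
RHS = sin(x) + sin(y) ≈ 1.5731
Since -0.9659 ≠ 1.5731, the equation fails at this point, so it cannot hold for all real values of x and y for which both sides are defined.
The correct expansion is sin(x+y) = sin(x)cos(y) + cos(x)sin(y); sine is not additive.

Conclusion: No, this is NOT an identity.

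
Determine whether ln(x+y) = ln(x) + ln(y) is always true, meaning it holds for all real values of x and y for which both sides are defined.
No, this is NOT an identity.

Claim: ln(x+y) = ln(x) + ln(y).
Test a specific point where both sides are defined: x = 1, y = 1/2.
LHS = ln(x+y) ≈ 0.4055
RHS = ln(x) + ln(y) ≈ -0.6931
Since 0.4055 ≠ -0.6931, the equation fails at this point, so it cannot hold for all real values of x and y for which both sides are defined.
ln(x) + ln(y) = ln(xy), not ln(x+y).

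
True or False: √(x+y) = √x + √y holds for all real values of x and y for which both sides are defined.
Claim: √(x+y) = √x + √y.
Test a specific point where both sides are defined: x = 3/2, y = 3/2.
LHS = √(x+y) ≈ 1.7321
RHS = √x + √y ≈ 2.4495
Since 1.7321 ≠ 2.4495, the equation fails at this point, so it cannot hold for all real values of x and y for which both sides are defined.
Squaring the right side gives x + 2√(xy) + y, not x + y.

Conclusion: False.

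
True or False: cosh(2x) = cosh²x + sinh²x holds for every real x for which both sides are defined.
Claim: cosh(2x) = cosh²x + sinh²x.
Reasoning: cosh²x = (e^(2x) + 2 + e^(-2x))/4 and sinh²x = (e^(2x) - 2 + e^(-2x))/4. Adding gives (2e^(2x) + 2e^(-2x))/4 = (e^(2x) + e^(-2x))/2 = cosh(2x).
So the two sides agree for every real x for which both sides are defined.

Conclusion: True.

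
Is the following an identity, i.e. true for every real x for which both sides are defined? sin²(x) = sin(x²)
Claim: sin²(x) = sin(x²).
Test a specific point where both sides are defined: x = π.
LHS = sin²(x) ≈ 0.0000
RHS = sin(x²) ≈ -0.4303
Since 0.0000 ≠ -0.4303, the equation fails at this point, so it cannot hold for every real x for which both sides are defined.
sin²(x) means (sin x)², squaring the output; sin(x²) squares the input. These are different functions.

Conclusion: No, this is NOT an identity.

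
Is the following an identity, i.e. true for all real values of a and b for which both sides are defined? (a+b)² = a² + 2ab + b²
Claim: (a+b)² = a² + 2ab + b².
Reasoning: Expand: (a+b)² = (a+b)(a+b) = a·a + a·b + b·a + b·b = a² + 2ab + b².
So the two sides agree for all real values of a and b for which both sides are defined.

Conclusion: Yes, this is an identity.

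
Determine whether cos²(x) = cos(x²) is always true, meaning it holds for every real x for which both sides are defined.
Claim: cos²(x) = cos(x²).
Test a specific point where both sides are defined: x = -π/4.
LHS = cos²(x) ≈ 0.5000
RHS = cos(x²) ≈ 0.8157
Since 0.5000 ≠ 0.8157, the equation fails at this point, so it cannot hold for every real x for which both sides are defined.
cos²(x) means (cos x)², squaring the output; cos(x²) squares the input. These are different functions.

Conclusion: No, this is NOT an identity.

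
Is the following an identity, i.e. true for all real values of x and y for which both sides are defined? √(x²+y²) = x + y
No, this is NOT an identity.

Claim: √(x²+y²) = x + y.
Test a specific point where both sides are defined: x = 5, y = 1.
LHS = √(x²+y²) ≈ 5.0990
RHS = x + y ≈ 6.0000
Since 5.0990 ≠ 6.0000, the equation fails at this point, so it cannot hold for all real values of x and y for which both sides are defined.
(x+y)² = x² + 2xy + y², not x² + y², so the square root does not split this way.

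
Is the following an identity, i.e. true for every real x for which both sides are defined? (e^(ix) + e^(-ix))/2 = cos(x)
Claim: (e^(ix) + e^(-ix))/2 = cos(x).
Reasoning: By Euler's formula e^(ix) = cos(x) + i·sin(x) and e^(-ix) = cos(x) - i·sin(x). Adding cancels the sine terms: e^(ix) + e^(-ix) = 2cos(x); divide by 2.
So the two sides agree for every real x for which both sides are defined.

Conclusion: Yes, this is an identity.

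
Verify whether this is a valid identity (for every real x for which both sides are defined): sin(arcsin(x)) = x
Claim: sin(arcsin(x)) = x.
Reasoning: For -1 ≤ x ≤ 1 (where arcsin is defined), arcsin(x) is by definition an angle whose sine equals x. Taking the sine of that angle returns x. (Note the other order, arcsin(sin x) = x, is NOT an identity.)
So the two sides agree for every real x for which both sides are defined.

Conclusion: Yes, this is an identity.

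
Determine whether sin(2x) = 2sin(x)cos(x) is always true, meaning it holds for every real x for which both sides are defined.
Claim: sin(2x) = 2sin(x)cos(x).
Reasoning: Put y = x in the addition formula sin(x+y) = sin(x)cos(y) + cos(x)sin(y): sin(2x) = sin(x)cos(x) + cos(x)sin(x) = 2sin(x)cos(x).
So the two sides agree for every real x for which both sides are defined.

Conclusion: Yes, this is an identity.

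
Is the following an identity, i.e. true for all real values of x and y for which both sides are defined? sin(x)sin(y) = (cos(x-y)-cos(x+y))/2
Claim: sin(x)sin(y) = (cos(x-y)-cos(x+y))/2.
Reasoning: cos(x-y) = cos(x)cos(y) + sin(x)sin(y) and cos(x+y) = cos(x)cos(y) - sin(x)sin(y). Subtracting, cos(x-y) - cos(x+y) = 2sin(x)sin(y); divide by 2.
So the two sides agree for all real values of x and y for which both sides are defined.

Conclusion: Yes, this is an identity.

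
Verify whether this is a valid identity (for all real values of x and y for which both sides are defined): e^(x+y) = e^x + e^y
Claim: e^(x+y) = e^x + e^y.
Test a specific point where both sides are defined: x = 1, y = 5.
LHS = e^(x+y) ≈ 403.4288
RHS = e^x + e^y ≈ 151.1314
Since 403.4288 ≠ 151.1314, the equation fails at this point, so it cannot hold for all real values of x and y for which both sides are defined.
The correct rule is e^(x+y) = e^x · e^y (a product, not a sum).

Conclusion: No, this is NOT an identity.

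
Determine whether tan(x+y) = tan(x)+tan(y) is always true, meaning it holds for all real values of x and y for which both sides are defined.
No, this is NOT an identity.

Claim: tan(x+y) = tan(x)+tan(y).
Test a specific point where both sides are defined: x = 2π/3, y = 2π/3.
LHS = tan(x+y) ≈ 1.7321
RHS = tan(x)+tan(y) ≈ -3.4641
Since 1.7321 ≠ -3.4641, the equation fails at this point, so it cannot hold for all real values of x and y for which both sides are defined.
The correct formula is tan(x+y) = (tan(x) + tan(y))/(1 - tan(x)tan(y)).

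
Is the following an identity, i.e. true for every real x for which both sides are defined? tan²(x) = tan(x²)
No, this is NOT an identity.

Claim: tan²(x) = tan(x²).
Test a specific point where both sides are defined: x = 3π/4.
LHS = tan²(x) ≈ 1.0000
RHS = tan(x²) ≈ -0.8977
Since 1.0000 ≠ -0.8977, the equation fails at this point, so it cannot hold for every real x for which both sides are defined.
tan²(x) means (tan x)², squaring the output; tan(x²) squares the input. These are different functions.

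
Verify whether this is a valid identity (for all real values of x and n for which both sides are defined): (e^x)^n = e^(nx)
Claim: (e^x)^n = e^(nx).
Reasoning: e^x is a positive real number, and for a positive base B and real exponent n, B^n = e^(n·ln B). With B = e^x, ln B = x, so (e^x)^n = e^(n·x).
So the two sides agree for all real values of x and n for which both sides are defined.

Conclusion: Yes, this is an identity.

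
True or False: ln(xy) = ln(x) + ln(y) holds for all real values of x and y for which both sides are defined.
Claim: ln(xy) = ln(x) + ln(y).
Reasoning: Both sides are simultaneously defined only when x, y > 0. Write x = e^p, y = e^q (p = ln x, q = ln y). Then xy = e^p · e^q = e^(p+q), so ln(xy) = p + q = ln(x) + ln(y).
So the two sides agree for all real values of x and y for which both sides are defined.

Conclusion: True.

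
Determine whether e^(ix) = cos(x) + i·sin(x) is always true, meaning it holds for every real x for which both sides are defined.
Claim: e^(ix) = cos(x) + i·sin(x).
Reasoning: Euler's formula. Expand e^(ix) = Σ (ix)^k / k!. Since i² = -1, the even-k terms are Σ (-1)^m x^(2m)/(2m)! = cos(x) and the odd-k terms are i · Σ (-1)^m x^(2m+1)/(2m+1)! = i·sin(x).
So the two sides agree for every real x for which both sides are defined.

Conclusion: Yes, this is an identity.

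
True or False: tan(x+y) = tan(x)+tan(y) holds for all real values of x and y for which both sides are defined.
Claim: tan(x+y) = tan(x)+tan(y).
Test a specific point where both sides are defined: x = -π/3, y = π/6.
LHS = tan(x+y) ≈ -0.5774
RHS = tan(x)+tan(y) ≈ -1.1547
Since -0.5774 ≠ -1.1547, the equation fails at this point, so it cannot hold for all real values of x and y for which both sides are defined.
The correct formula is tan(x+y) = (tan(x) + tan(y))/(1 - tan(x)tan(y)).

Conclusion: False.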